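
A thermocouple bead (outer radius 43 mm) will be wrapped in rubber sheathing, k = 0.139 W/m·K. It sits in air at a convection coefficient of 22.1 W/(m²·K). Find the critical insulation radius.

For a sphere r_cr = 2k/h = 2×0.139/22.1
r_cr = 12.6 mm; since the bare radius (43 mm) is above r_cr, any added insulation will reduce heat loss.

r_cr ≈ 12.6 mm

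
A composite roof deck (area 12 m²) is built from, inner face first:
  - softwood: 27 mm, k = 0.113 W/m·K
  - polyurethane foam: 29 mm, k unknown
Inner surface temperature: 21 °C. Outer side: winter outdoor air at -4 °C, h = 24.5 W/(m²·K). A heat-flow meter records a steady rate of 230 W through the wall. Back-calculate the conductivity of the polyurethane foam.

k ≈ 0.0283 W/(m·K)

Thermal resistances in series:
R_softwood = L/(kA) = 0.027/(0.113×12) = 0.01991 K/W
R_outer film = 1/(h_o·A) = 1/(24.5×12) = 0.003401 K/W
Sum of known resistances R_other = 0.02331 K/W
Total R = ΔT/Q = 25/230 = 0.1087 K/W
R_polyurethane foam = R_total − R_other = 0.08538 K/W
k = L/(R·A) = 0.029/(0.08538×12)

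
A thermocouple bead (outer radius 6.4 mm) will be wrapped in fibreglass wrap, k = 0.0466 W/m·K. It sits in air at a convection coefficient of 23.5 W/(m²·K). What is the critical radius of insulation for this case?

r_cr ≈ 3.97 mm

For a sphere r_cr = 2k/h = 2×0.0466/23.5
r_cr = 3.97 mm; since the bare radius (6.4 mm) is above r_cr, any added insulation will reduce heat loss.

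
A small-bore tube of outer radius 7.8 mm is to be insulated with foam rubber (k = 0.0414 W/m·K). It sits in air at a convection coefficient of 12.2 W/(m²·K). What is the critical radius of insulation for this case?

r_cr ≈ 3.39 mm

For a cylinder r_cr = k/h = 0.0414/12.2
r_cr = 3.39 mm; since the bare radius (7.8 mm) is above r_cr, any added insulation will reduce heat loss.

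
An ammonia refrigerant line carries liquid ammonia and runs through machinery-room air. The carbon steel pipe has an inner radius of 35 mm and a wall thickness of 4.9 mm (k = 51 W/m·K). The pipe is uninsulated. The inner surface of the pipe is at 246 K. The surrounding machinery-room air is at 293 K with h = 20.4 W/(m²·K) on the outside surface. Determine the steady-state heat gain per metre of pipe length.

Cylindrical conduction, so R = ln(r₂/r₁)/(2πkL) per layer, in series:
R_carbon steel pipe wall = ln(39.9/35)/(2π×51×1) = 4.089×10^-4 K/W
R_outer film = 1/(h_o·2πr_oL) = 1/(20.4×2π×0.0399×1) = 0.1955 K/W
R_total = 0.1959 K/W
Q = ΔT/R_total = 47/0.1959

q′ ≈ 240 W/m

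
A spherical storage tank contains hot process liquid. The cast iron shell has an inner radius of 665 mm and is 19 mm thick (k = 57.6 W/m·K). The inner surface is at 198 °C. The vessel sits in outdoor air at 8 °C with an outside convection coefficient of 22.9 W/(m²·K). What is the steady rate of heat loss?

Q ≈ 25400 W

Each spherical layer contributes R = (1/r_i − 1/r_o)/(4πk):
R_cast iron shell = (1/0.665 − 1/0.684)/(4π×57.6) = 5.771×10^-5 K/W
R_outer film = 1/(h·4πr_o²) = 1/(22.9×4π×0.684²) = 0.007427 K/W
R_total = 0.007485 K/W
Q = ΔT/R_total = 190/0.007485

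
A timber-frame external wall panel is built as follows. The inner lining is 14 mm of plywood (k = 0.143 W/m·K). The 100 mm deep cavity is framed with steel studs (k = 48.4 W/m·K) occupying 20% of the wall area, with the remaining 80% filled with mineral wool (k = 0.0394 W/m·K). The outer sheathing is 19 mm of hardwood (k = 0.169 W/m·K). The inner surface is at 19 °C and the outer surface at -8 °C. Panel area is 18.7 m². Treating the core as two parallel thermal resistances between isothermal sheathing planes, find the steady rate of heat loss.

Q ≈ 2290 W

Sheathing layers in series; stud and cavity paths in parallel between them.
R_inner = 0.014/(0.143×18.7) = 0.005235 K/W
R_stud  = 0.1/(48.4×0.2×18.7) = 5.524×10^-4 K/W
R_cav   = 0.1/(0.0394×0.8×18.7) = 0.1697 K/W
1/R_core = 1/R_stud + 1/R_cav → R_core = 5.506×10^-4 K/W
R_outer = 0.019/(0.169×18.7) = 0.006012 K/W
R_total = 0.0118 K/W
Q = ΔT/R_total = 27/0.0118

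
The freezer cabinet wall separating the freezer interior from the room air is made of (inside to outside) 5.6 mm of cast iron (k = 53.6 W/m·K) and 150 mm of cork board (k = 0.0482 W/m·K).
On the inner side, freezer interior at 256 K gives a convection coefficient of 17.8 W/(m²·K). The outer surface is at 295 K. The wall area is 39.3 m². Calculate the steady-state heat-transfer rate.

Thermal resistances in series:
R_inner film = 1/(h_i·A) = 1/(17.8×39.3) = 0.00143 K/W
R_cast iron = L/(kA) = 0.0056/(53.6×39.3) = 2.658×10^-6 K/W
R_cork board = L/(kA) = 0.15/(0.0482×39.3) = 0.07919 K/W
R_total = 0.08062 K/W
Q = ΔT / R_total = 39 / 0.08062

Q ≈ 484 W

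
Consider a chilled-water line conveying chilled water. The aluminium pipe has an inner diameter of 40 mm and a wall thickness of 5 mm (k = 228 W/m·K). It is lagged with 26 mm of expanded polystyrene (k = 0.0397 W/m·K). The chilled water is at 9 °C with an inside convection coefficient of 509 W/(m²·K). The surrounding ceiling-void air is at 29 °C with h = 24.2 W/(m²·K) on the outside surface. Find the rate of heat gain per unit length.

q′ ≈ 6.66 W/m

Radial resistances (cylindrical: R_cond = ln(r_o/r_i)/(2πkL), R_conv = 1/(h·2πrL)):
R_inner film = 1/(h_i·2πr₁L) = 1/(509×2π×0.02×1) = 0.01563 K/W
R_aluminium pipe wall = ln(25/20)/(2π×228×1) = 1.558×10^-4 K/W
R_expanded polystyrene = ln(51/25)/(2π×0.0397×1) = 2.858 K/W
R_outer film = 1/(h_o·2πr_oL) = 1/(24.2×2π×0.051×1) = 0.129 K/W
R_total = 3.003 K/W
Q = ΔT/R_total = 20/3.003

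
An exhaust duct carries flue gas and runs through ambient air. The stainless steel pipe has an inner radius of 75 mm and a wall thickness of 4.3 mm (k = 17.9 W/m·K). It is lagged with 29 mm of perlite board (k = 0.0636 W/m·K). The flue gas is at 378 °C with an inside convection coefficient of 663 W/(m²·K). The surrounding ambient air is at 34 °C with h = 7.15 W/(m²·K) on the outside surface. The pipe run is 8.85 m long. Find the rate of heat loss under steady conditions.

Q ≈ 3080 W

Radial resistances (cylindrical: R_cond = ln(r_o/r_i)/(2πkL), R_conv = 1/(h·2πrL)):
R_inner film = 1/(h_i·2πr₁L) = 1/(663×2π×0.075×8.85) = 3.617×10^-4 K/W
R_stainless steel pipe wall = ln(79.3/75)/(2π×17.9×8.85) = 5.601×10^-5 K/W
R_perlite board = ln(108.3/79.3)/(2π×0.0636×8.85) = 0.08813 K/W
R_outer film = 1/(h_o·2πr_oL) = 1/(7.15×2π×0.1083×8.85) = 0.02322 K/W
R_total = 0.1118 K/W
Q = ΔT/R_total = 344/0.1118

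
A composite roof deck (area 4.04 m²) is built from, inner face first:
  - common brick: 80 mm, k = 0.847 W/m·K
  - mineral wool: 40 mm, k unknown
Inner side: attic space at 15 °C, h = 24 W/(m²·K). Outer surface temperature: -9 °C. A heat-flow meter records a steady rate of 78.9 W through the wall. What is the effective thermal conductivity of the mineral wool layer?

k ≈ 0.0366 W/(m·K)

Treating each layer as a thermal resistance in series:
R_inner film = 1/(h_i·A) = 1/(24×4.04) = 0.01031 K/W
R_common brick = L/(kA) = 0.08/(0.847×4.04) = 0.02338 K/W
Sum of known resistances R_other = 0.03369 K/W
Total R = ΔT/Q = 24/78.9 = 0.3042 K/W
R_mineral wool = R_total − R_other = 0.2705 K/W
k = L/(R·A) = 0.04/(0.2705×4.04)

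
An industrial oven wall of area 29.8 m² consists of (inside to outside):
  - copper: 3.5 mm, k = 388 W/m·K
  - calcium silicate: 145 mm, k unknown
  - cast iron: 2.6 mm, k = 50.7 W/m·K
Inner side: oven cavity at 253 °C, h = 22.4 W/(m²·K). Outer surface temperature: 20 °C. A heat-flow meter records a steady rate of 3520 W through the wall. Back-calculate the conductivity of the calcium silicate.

Using the resistance-network approach (series):
R_inner film = 1/(h_i·A) = 1/(22.4×29.8) = 0.001498 K/W
R_copper = L/(kA) = 0.0035/(388×29.8) = 3.027×10^-7 K/W
R_cast iron = L/(kA) = 0.0026/(50.7×29.8) = 1.721×10^-6 K/W
Sum of known resistances R_other = 0.0015 K/W
Total R = ΔT/Q = 233/3520 = 0.06619 K/W
R_calcium silicate = R_total − R_other = 0.06469 K/W
k = L/(R·A) = 0.145/(0.06469×29.8)

k ≈ 0.0752 W/(m·K)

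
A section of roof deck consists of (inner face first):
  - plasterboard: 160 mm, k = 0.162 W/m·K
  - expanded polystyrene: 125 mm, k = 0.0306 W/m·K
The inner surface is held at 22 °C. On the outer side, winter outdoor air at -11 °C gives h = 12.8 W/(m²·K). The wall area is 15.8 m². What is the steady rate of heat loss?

Using the resistance-network approach (series):
R_plasterboard = L/(kA) = 0.16/(0.162×15.8) = 0.06251 K/W
R_expanded polystyrene = L/(kA) = 0.125/(0.0306×15.8) = 0.2585 K/W
R_outer film = 1/(h_o·A) = 1/(12.8×15.8) = 0.004945 K/W
R_total = 0.326 K/W
Q = ΔT / R_total = 33 / 0.326

Q ≈ 101 W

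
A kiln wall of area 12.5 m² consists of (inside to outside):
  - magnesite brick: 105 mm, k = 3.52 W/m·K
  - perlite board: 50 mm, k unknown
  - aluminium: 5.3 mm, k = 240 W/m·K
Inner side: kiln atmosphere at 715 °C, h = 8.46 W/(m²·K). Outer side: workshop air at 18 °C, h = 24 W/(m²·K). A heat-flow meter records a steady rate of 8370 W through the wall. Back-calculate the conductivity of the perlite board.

Treating each layer as a thermal resistance in series:
R_inner film = 1/(h_i·A) = 1/(8.46×12.5) = 0.009456 K/W
R_magnesite brick = L/(kA) = 0.105/(3.52×12.5) = 0.002386 K/W
R_aluminium = L/(kA) = 0.0053/(240×12.5) = 1.767×10^-6 K/W
R_outer film = 1/(h_o·A) = 1/(24×12.5) = 0.003333 K/W
Sum of known resistances R_other = 0.01518 K/W
Total R = ΔT/Q = 697/8370 = 0.08327 K/W
R_perlite board = R_total − R_other = 0.0681 K/W
k = L/(R·A) = 0.05/(0.0681×12.5)

k ≈ 0.0587 W/(m·K)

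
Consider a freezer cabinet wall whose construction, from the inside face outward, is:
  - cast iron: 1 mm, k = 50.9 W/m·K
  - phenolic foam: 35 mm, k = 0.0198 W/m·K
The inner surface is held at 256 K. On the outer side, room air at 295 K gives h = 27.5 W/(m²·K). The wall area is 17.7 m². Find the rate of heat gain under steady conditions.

Q ≈ 383 W

Series thermal resistances:
R_cast iron = L/(kA) = 0.001/(50.9×17.7) = 1.11×10^-6 K/W
R_phenolic foam = L/(kA) = 0.035/(0.0198×17.7) = 0.09987 K/W
R_outer film = 1/(h_o·A) = 1/(27.5×17.7) = 0.002054 K/W
R_total = 0.1019 K/W
Q = ΔT / R_total = 39 / 0.1019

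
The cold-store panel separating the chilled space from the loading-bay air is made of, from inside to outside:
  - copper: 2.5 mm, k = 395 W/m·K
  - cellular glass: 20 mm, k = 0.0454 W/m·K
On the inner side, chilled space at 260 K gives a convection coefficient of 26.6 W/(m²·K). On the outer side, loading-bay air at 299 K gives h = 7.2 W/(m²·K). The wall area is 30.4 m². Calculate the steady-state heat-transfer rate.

Q ≈ 1920 W

Treating each layer as a thermal resistance in series:
R_inner film = 1/(h_i·A) = 1/(26.6×30.4) = 0.001237 K/W
R_copper = L/(kA) = 0.0025/(395×30.4) = 2.082×10^-7 K/W
R_cellular glass = L/(kA) = 0.02/(0.0454×30.4) = 0.01449 K/W
R_outer film = 1/(h_o·A) = 1/(7.2×30.4) = 0.004569 K/W
R_total = 0.0203 K/W
Q = ΔT / R_total = 39 / 0.0203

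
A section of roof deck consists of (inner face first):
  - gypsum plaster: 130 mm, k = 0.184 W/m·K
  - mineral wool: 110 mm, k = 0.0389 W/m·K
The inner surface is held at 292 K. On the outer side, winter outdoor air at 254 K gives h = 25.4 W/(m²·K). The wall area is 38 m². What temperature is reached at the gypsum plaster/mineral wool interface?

T ≈ 284 K

Series thermal resistances:
R_gypsum plaster = L/(kA) = 0.13/(0.184×38) = 0.01859 K/W
R_mineral wool = L/(kA) = 0.11/(0.0389×38) = 0.07441 K/W
R_outer film = 1/(h_o·A) = 1/(25.4×38) = 0.001036 K/W
R_total = 0.09404 K/W;  Q = ΔT/R_total = 38/0.09404 = 404.1 W
T_interface = T_inner − Q·ΣR(inner→interface) = 292 − 404×0.01859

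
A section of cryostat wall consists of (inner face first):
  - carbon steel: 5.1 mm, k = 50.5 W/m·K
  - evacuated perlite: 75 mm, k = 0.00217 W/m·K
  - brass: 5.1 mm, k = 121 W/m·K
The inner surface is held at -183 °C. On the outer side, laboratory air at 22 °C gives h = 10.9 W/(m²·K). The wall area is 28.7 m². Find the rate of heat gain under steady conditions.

Using the resistance-network approach (series):
R_carbon steel = L/(kA) = 0.0051/(50.5×28.7) = 3.519×10^-6 K/W
R_evacuated perlite = L/(kA) = 0.075/(0.00217×28.7) = 1.204 K/W
R_brass = L/(kA) = 0.0051/(121×28.7) = 1.469×10^-6 K/W
R_outer film = 1/(h_o·A) = 1/(10.9×28.7) = 0.003197 K/W
R_total = 1.207 K/W
Q = ΔT / R_total = 205 / 1.207

Q ≈ 170 W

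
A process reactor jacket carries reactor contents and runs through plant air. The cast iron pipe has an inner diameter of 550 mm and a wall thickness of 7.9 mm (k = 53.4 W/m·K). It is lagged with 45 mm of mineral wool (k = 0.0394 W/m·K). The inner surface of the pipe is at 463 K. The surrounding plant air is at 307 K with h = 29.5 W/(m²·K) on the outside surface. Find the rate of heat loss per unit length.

q′ ≈ 255 W/m

For a radial system each layer contributes R = ln(r_out/r_in)/(2πkL); films add R = 1/(hA).
R_cast iron pipe wall = ln(282.9/275)/(2π×53.4×1) = 8.441×10^-5 K/W
R_mineral wool = ln(327.9/282.9)/(2π×0.0394×1) = 0.5963 K/W
R_outer film = 1/(h_o·2πr_oL) = 1/(29.5×2π×0.3279×1) = 0.01645 K/W
R_total = 0.6128 K/W
Q = ΔT/R_total = 156/0.6128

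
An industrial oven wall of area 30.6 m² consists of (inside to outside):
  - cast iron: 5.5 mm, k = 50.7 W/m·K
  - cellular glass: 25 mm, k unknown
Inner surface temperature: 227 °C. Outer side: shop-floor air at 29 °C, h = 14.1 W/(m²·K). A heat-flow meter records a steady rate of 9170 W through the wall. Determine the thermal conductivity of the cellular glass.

k ≈ 0.0424 W/(m·K)

Model the wall as resistances in series:
R_cast iron = L/(kA) = 0.0055/(50.7×30.6) = 3.545×10^-6 K/W
R_outer film = 1/(h_o·A) = 1/(14.1×30.6) = 0.002318 K/W
Sum of known resistances R_other = 0.002321 K/W
Total R = ΔT/Q = 198/9170 = 0.02159 K/W
R_cellular glass = R_total − R_other = 0.01927 K/W
k = L/(R·A) = 0.025/(0.01927×30.6)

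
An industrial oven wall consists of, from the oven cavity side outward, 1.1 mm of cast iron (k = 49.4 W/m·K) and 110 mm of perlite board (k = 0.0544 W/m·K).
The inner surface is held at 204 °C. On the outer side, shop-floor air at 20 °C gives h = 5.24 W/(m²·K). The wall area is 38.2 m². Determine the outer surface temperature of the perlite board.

T ≈ 35.9 °C

Using the resistance-network approach (series):
R_cast iron = L/(kA) = 0.0011/(49.4×38.2) = 5.829×10^-7 K/W
R_perlite board = L/(kA) = 0.11/(0.0544×38.2) = 0.05293 K/W
R_outer film = 1/(h_o·A) = 1/(5.24×38.2) = 0.004996 K/W
R_total = 0.05793 K/W;  Q = ΔT/R_total = 184/0.05793 = 3176 W
T_interface = T_inner − Q·ΣR(inner→interface) = 204 − 3180×0.05293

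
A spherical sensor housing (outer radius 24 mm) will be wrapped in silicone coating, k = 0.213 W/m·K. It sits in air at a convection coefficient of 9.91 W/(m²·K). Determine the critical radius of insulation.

For a sphere r_cr = 2k/h = 2×0.213/9.91
r_cr = 43 mm; since the bare radius (24 mm) is below r_cr, adding a thin layer of insulation will *increase* heat loss.

r_cr ≈ 43 mm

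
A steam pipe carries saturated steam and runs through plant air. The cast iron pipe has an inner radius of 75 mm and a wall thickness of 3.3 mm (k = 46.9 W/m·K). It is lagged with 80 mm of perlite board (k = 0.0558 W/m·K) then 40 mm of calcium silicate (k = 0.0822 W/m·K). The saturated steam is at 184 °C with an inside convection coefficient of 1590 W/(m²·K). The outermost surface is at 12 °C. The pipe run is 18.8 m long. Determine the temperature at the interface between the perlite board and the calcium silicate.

T ≈ 42.7 °C

Treating each annulus and film as a series resistance:
R_inner film = 1/(h_i·2πr₁L) = 1/(1590×2π×0.075×18.8) = 7.099×10^-5 K/W
R_cast iron pipe wall = ln(78.3/75)/(2π×46.9×18.8) = 7.772×10^-6 K/W
R_perlite board = ln(158.3/78.3)/(2π×0.0558×18.8) = 0.1068 K/W
R_calcium silicate = ln(198.3/158.3)/(2π×0.0822×18.8) = 0.0232 K/W
R_total = 0.1301 K/W
Q = ΔT/R_total = 172/0.1301
Q = 1320 W
T_interface = T_inner − Q·ΣR(inner→interface) = 184 − 1320×0.1069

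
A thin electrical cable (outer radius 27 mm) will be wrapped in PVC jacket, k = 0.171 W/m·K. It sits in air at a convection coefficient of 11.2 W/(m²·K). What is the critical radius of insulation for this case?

For a cylinder r_cr = k/h = 0.171/11.2
r_cr = 15.3 mm; since the bare radius (27 mm) is above r_cr, any added insulation will reduce heat loss.

r_cr ≈ 15.3 mm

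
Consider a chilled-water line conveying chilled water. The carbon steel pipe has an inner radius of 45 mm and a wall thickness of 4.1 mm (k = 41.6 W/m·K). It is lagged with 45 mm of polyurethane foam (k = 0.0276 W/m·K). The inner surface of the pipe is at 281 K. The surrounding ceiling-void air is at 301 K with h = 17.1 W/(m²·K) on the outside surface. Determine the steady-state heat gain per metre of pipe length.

q′ ≈ 5.19 W/m

Treating each annulus and film as a series resistance:
R_carbon steel pipe wall = ln(49.1/45)/(2π×41.6×1) = 3.336×10^-4 K/W
R_polyurethane foam = ln(94.1/49.1)/(2π×0.0276×1) = 3.751 K/W
R_outer film = 1/(h_o·2πr_oL) = 1/(17.1×2π×0.0941×1) = 0.09891 K/W
R_total = 3.85 K/W
Q = ΔT/R_total = 20/3.85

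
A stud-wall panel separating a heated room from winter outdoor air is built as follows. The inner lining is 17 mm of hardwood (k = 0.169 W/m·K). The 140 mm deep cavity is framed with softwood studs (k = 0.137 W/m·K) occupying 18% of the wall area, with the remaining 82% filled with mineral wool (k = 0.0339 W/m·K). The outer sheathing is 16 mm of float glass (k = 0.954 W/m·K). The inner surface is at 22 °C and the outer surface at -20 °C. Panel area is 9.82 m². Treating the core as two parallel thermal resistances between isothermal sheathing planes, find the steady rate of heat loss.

Q ≈ 148 W

Sheathing layers in series; stud and cavity paths in parallel between them.
R_inner = 0.017/(0.169×9.82) = 0.01024 K/W
R_stud  = 0.14/(0.137×0.18×9.82) = 0.5781 K/W
R_cav   = 0.14/(0.0339×0.82×9.82) = 0.5129 K/W
1/R_core = 1/R_stud + 1/R_cav → R_core = 0.2718 K/W
R_outer = 0.016/(0.954×9.82) = 0.001708 K/W
R_total = 0.2837 K/W
Q = ΔT/R_total = 42/0.2837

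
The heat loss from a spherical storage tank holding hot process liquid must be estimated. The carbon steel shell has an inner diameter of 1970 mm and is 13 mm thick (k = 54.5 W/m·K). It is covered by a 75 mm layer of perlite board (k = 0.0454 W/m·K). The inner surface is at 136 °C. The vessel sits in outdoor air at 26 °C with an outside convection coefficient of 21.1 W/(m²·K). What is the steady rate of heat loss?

Q ≈ 873 W

Radial (spherical) resistances in series:
R_carbon steel shell = (1/0.985 − 1/0.998)/(4π×54.5) = 1.931×10^-5 K/W
R_perlite board = (1/0.998 − 1/1.073)/(4π×0.0454) = 0.1228 K/W
R_outer film = 1/(h·4πr_o²) = 1/(21.1×4π×1.073²) = 0.003276 K/W
R_total = 0.1261 K/W
Q = ΔT/R_total = 110/0.1261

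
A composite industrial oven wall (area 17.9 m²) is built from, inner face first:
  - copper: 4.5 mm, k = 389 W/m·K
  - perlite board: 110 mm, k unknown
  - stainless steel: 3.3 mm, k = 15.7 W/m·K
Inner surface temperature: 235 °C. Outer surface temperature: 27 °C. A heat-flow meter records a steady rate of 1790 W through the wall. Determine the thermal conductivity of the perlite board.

Using the resistance-network approach (series):
R_copper = L/(kA) = 0.0045/(389×17.9) = 6.463×10^-7 K/W
R_stainless steel = L/(kA) = 0.0033/(15.7×17.9) = 1.174×10^-5 K/W
Sum of known resistances R_other = 1.239×10^-5 K/W
Total R = ΔT/Q = 208/1790 = 0.1162 K/W
R_perlite board = R_total − R_other = 0.1162 K/W
k = L/(R·A) = 0.11/(0.1162×17.9)

k ≈ 0.0529 W/(m·K)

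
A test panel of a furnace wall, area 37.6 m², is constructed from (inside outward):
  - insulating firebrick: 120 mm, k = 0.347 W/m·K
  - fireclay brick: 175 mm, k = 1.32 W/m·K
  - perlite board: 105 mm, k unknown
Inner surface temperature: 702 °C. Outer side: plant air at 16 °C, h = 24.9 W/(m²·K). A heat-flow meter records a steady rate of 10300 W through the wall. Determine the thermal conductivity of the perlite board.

Series thermal resistances:
R_insulating firebrick = L/(kA) = 0.12/(0.347×37.6) = 0.009197 K/W
R_fireclay brick = L/(kA) = 0.175/(1.32×37.6) = 0.003526 K/W
R_outer film = 1/(h_o·A) = 1/(24.9×37.6) = 0.001068 K/W
Sum of known resistances R_other = 0.01379 K/W
Total R = ΔT/Q = 686/10300 = 0.0666 K/W
R_perlite board = R_total − R_other = 0.05281 K/W
k = L/(R·A) = 0.105/(0.05281×37.6)

k ≈ 0.0529 W/(m·K)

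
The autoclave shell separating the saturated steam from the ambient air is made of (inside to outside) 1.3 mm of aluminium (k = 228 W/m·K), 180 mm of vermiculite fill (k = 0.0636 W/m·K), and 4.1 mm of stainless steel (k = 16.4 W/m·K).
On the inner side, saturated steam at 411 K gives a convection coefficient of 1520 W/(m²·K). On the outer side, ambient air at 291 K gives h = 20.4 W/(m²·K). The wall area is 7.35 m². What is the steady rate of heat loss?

Q ≈ 306 W

Model the wall as resistances in series:
R_inner film = 1/(h_i·A) = 1/(1520×7.35) = 8.951×10^-5 K/W
R_aluminium = L/(kA) = 0.0013/(228×7.35) = 7.757×10^-7 K/W
R_vermiculite fill = L/(kA) = 0.18/(0.0636×7.35) = 0.3851 K/W
R_stainless steel = L/(kA) = 0.0041/(16.4×7.35) = 3.401×10^-5 K/W
R_outer film = 1/(h_o·A) = 1/(20.4×7.35) = 0.006669 K/W
R_total = 0.3919 K/W
Q = ΔT / R_total = 120 / 0.3919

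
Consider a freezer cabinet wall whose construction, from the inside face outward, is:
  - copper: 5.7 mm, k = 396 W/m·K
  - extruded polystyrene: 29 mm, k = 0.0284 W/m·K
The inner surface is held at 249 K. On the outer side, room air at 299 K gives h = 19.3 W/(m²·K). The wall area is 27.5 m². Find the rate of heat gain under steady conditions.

Treating each layer as a thermal resistance in series:
R_copper = L/(kA) = 0.0057/(396×27.5) = 5.234×10^-7 K/W
R_extruded polystyrene = L/(kA) = 0.029/(0.0284×27.5) = 0.03713 K/W
R_outer film = 1/(h_o·A) = 1/(19.3×27.5) = 0.001884 K/W
R_total = 0.03902 K/W
Q = ΔT / R_total = 50 / 0.03902

Q ≈ 1280 W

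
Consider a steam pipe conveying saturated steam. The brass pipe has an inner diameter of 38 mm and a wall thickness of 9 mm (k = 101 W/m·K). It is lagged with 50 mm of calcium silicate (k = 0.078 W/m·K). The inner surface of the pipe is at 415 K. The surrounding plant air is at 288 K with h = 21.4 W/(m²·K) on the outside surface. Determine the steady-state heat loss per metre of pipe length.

Per-layer cylindrical resistances, series-summed:
R_brass pipe wall = ln(28/19)/(2π×101×1) = 6.11×10^-4 K/W
R_calcium silicate = ln(78/28)/(2π×0.078×1) = 2.09 K/W
R_outer film = 1/(h_o·2πr_oL) = 1/(21.4×2π×0.078×1) = 0.09535 K/W
R_total = 2.186 K/W
Q = ΔT/R_total = 127/2.186

q′ ≈ 58.1 W/m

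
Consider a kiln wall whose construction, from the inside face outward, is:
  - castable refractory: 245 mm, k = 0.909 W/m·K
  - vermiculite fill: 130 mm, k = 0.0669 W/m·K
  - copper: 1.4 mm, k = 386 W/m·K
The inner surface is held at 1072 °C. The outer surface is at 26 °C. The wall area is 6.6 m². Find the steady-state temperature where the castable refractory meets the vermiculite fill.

T ≈ 945 °C

Using the resistance-network approach (series):
R_castable refractory = L/(kA) = 0.245/(0.909×6.6) = 0.04084 K/W
R_vermiculite fill = L/(kA) = 0.13/(0.0669×6.6) = 0.2944 K/W
R_copper = L/(kA) = 0.0014/(386×6.6) = 5.495×10^-7 K/W
R_total = 0.3353 K/W;  Q = ΔT/R_total = 1046/0.3353 = 3120 W
T_interface = T_inner − Q·ΣR(inner→interface) = 1072 − 3120×0.04084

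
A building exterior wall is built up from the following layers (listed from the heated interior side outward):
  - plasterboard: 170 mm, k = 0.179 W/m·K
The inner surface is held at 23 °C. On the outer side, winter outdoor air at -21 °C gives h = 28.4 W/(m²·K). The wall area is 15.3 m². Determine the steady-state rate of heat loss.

Q ≈ 683 W

Using the resistance-network approach (series):
R_plasterboard = L/(kA) = 0.17/(0.179×15.3) = 0.06207 K/W
R_outer film = 1/(h_o·A) = 1/(28.4×15.3) = 0.002301 K/W
R_total = 0.06437 K/W
Q = ΔT / R_total = 44 / 0.06437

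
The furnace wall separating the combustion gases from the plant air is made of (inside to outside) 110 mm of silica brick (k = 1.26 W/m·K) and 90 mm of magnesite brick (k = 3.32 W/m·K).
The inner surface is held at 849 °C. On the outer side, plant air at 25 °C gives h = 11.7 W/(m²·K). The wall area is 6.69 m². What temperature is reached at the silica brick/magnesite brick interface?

Series thermal resistances:
R_silica brick = L/(kA) = 0.11/(1.26×6.69) = 0.01305 K/W
R_magnesite brick = L/(kA) = 0.09/(3.32×6.69) = 0.004052 K/W
R_outer film = 1/(h_o·A) = 1/(11.7×6.69) = 0.01278 K/W
R_total = 0.02988 K/W;  Q = ΔT/R_total = 824/0.02988 = 27580 W
T_interface = T_inner − Q·ΣR(inner→interface) = 849 − 27600×0.01305

T ≈ 489 °C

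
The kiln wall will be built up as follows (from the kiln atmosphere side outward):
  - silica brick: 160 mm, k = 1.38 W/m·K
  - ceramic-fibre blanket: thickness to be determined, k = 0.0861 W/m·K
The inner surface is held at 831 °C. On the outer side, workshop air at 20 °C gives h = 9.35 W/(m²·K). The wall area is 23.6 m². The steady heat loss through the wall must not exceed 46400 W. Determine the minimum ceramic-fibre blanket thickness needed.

L ≈ 16.3 mm

Series thermal resistances:
R_silica brick = L/(kA) = 0.16/(1.38×23.6) = 0.004913 K/W
R_outer film = 1/(h_o·A) = 1/(9.35×23.6) = 0.004532 K/W
Sum of the known resistances R_other = 0.009445 K/W
Required total resistance R_tot = ΔT/Q_allow = 811/46400 = 0.01748 K/W
R_ceramic-fibre blanket = R_tot − R_other = 0.008034 K/W
L = R·k·A = 0.008034×0.0861×23.6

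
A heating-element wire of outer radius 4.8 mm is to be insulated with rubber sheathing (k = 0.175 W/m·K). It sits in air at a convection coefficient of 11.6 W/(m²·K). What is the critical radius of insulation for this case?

For a cylinder r_cr = k/h = 0.175/11.6
r_cr = 15.1 mm; since the bare radius (4.8 mm) is below r_cr, adding a thin layer of insulation will *increase* heat loss.

r_cr ≈ 15.1 mm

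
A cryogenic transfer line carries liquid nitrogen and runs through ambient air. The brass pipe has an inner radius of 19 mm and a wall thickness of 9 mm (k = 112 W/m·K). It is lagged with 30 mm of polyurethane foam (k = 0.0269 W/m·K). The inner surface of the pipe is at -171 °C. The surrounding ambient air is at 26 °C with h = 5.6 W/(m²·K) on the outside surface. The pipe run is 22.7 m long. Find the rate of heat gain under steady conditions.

Q ≈ 932 W

Treating each annulus and film as a series resistance:
R_brass pipe wall = ln(28/19)/(2π×112×22.7) = 2.427×10^-5 K/W
R_polyurethane foam = ln(58/28)/(2π×0.0269×22.7) = 0.1898 K/W
R_outer film = 1/(h_o·2πr_oL) = 1/(5.6×2π×0.058×22.7) = 0.02159 K/W
R_total = 0.2114 K/W
Q = ΔT/R_total = 197/0.2114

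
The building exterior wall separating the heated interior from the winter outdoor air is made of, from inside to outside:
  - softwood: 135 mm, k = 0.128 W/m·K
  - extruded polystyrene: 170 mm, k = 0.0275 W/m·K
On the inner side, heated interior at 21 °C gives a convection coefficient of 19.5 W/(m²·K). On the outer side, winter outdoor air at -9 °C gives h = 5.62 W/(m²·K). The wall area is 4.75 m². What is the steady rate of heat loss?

Q ≈ 19.1 W

Thermal resistances in series:
R_inner film = 1/(h_i·A) = 1/(19.5×4.75) = 0.0108 K/W
R_softwood = L/(kA) = 0.135/(0.128×4.75) = 0.222 K/W
R_extruded polystyrene = L/(kA) = 0.17/(0.0275×4.75) = 1.301 K/W
R_outer film = 1/(h_o·A) = 1/(5.62×4.75) = 0.03746 K/W
R_total = 1.572 K/W
Q = ΔT / R_total = 30 / 1.572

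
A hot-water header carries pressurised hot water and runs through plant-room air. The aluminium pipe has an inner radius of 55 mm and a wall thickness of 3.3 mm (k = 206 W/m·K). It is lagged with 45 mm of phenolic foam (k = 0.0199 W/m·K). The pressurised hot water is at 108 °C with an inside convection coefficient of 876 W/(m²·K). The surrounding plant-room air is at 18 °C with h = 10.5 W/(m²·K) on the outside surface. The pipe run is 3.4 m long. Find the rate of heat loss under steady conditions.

Q ≈ 64.8 W

Radial resistances (cylindrical: R_cond = ln(r_o/r_i)/(2πkL), R_conv = 1/(h·2πrL)):
R_inner film = 1/(h_i·2πr₁L) = 1/(876×2π×0.055×3.4) = 9.716×10^-4 K/W
R_aluminium pipe wall = ln(58.3/55)/(2π×206×3.4) = 1.324×10^-5 K/W
R_phenolic foam = ln(103.3/58.3)/(2π×0.0199×3.4) = 1.346 K/W
R_outer film = 1/(h_o·2πr_oL) = 1/(10.5×2π×0.1033×3.4) = 0.04316 K/W
R_total = 1.39 K/W
Q = ΔT/R_total = 90/1.39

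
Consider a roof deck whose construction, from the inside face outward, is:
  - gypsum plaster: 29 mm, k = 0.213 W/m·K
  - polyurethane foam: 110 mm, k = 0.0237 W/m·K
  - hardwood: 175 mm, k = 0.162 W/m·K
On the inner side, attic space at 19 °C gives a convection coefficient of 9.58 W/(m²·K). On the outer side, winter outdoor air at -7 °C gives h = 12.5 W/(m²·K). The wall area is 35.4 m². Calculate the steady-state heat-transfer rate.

Q ≈ 152 W

Series thermal resistances:
R_inner film = 1/(h_i·A) = 1/(9.58×35.4) = 0.002949 K/W
R_gypsum plaster = L/(kA) = 0.029/(0.213×35.4) = 0.003846 K/W
R_polyurethane foam = L/(kA) = 0.11/(0.0237×35.4) = 0.1311 K/W
R_hardwood = L/(kA) = 0.175/(0.162×35.4) = 0.03052 K/W
R_outer film = 1/(h_o·A) = 1/(12.5×35.4) = 0.00226 K/W
R_total = 0.1707 K/W
Q = ΔT / R_total = 26 / 0.1707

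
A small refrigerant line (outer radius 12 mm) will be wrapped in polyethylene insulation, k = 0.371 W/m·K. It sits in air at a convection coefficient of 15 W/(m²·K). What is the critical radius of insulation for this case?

r_cr ≈ 24.7 mm

For a cylinder r_cr = k/h = 0.371/15
r_cr = 24.7 mm; since the bare radius (12 mm) is below r_cr, adding a thin layer of insulation will *increase* heat loss.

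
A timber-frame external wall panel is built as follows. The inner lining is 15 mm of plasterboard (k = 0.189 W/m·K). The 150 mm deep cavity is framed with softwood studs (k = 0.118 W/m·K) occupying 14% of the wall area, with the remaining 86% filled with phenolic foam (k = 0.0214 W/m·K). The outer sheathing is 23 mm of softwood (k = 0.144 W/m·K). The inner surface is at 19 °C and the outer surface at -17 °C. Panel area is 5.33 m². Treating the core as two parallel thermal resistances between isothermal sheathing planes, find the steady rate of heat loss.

Sheathing layers in series; stud and cavity paths in parallel between them.
R_inner = 0.015/(0.189×5.33) = 0.01489 K/W
R_stud  = 0.15/(0.118×0.14×5.33) = 1.704 K/W
R_cav   = 0.15/(0.0214×0.86×5.33) = 1.529 K/W
1/R_core = 1/R_stud + 1/R_cav → R_core = 0.8058 K/W
R_outer = 0.023/(0.144×5.33) = 0.02997 K/W
R_total = 0.8507 K/W
Q = ΔT/R_total = 36/0.8507

Q ≈ 42.3 W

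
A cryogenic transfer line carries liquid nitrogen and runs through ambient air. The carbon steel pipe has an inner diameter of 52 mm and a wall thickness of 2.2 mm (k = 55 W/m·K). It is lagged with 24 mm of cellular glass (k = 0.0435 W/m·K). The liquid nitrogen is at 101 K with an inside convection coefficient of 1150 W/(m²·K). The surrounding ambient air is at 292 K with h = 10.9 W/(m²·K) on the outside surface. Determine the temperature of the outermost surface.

Cylindrical conduction, so R = ln(r₂/r₁)/(2πkL) per layer, in series:
R_inner film = 1/(h_i·2πr₁L) = 1/(1150×2π×0.026×1) = 0.005323 K/W
R_carbon steel pipe wall = ln(28.2/26)/(2π×55×1) = 2.35×10^-4 K/W
R_cellular glass = ln(52.2/28.2)/(2π×0.0435×1) = 2.253 K/W
R_outer film = 1/(h_o·2πr_oL) = 1/(10.9×2π×0.0522×1) = 0.2797 K/W
R_total = 2.538 K/W
Q = ΔT/R_total = 191/2.538
Q = 75.3 W/m
T_interface = T_inner + Q·ΣR(inner→interface) = 101 + 75.3×2.258

T ≈ 271 K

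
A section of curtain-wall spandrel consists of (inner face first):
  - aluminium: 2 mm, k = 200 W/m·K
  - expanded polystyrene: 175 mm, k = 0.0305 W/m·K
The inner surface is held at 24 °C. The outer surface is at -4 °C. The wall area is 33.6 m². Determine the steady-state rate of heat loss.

Series thermal resistances:
R_aluminium = L/(kA) = 0.002/(200×33.6) = 2.976×10^-7 K/W
R_expanded polystyrene = L/(kA) = 0.175/(0.0305×33.6) = 0.1708 K/W
R_total = 0.1708 K/W
Q = ΔT / R_total = 28 / 0.1708

Q ≈ 164 W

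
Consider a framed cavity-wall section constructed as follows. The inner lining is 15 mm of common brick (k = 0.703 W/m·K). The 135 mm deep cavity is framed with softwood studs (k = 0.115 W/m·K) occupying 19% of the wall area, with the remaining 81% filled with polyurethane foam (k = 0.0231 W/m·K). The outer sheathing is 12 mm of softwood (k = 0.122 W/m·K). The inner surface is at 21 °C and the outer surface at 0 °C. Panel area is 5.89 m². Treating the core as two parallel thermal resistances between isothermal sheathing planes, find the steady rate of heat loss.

Sheathing layers in series; stud and cavity paths in parallel between them.
R_inner = 0.015/(0.703×5.89) = 0.003623 K/W
R_stud  = 0.135/(0.115×0.19×5.89) = 1.049 K/W
R_cav   = 0.135/(0.0231×0.81×5.89) = 1.225 K/W
1/R_core = 1/R_stud + 1/R_cav → R_core = 0.5651 K/W
R_outer = 0.012/(0.122×5.89) = 0.0167 K/W
R_total = 0.5854 K/W
Q = ΔT/R_total = 21/0.5854

Q ≈ 35.9 W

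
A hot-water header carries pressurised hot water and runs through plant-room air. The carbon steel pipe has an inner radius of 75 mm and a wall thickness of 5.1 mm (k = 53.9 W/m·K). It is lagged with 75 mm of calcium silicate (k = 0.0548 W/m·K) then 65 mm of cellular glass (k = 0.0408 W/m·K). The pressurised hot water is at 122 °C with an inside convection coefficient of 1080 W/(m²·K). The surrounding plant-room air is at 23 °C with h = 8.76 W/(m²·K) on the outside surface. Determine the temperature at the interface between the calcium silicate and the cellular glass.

Radial resistances (cylindrical: R_cond = ln(r_o/r_i)/(2πkL), R_conv = 1/(h·2πrL)):
R_inner film = 1/(h_i·2πr₁L) = 1/(1080×2π×0.075×1) = 0.001965 K/W
R_carbon steel pipe wall = ln(80.1/75)/(2π×53.9×1) = 1.943×10^-4 K/W
R_calcium silicate = ln(155.1/80.1)/(2π×0.0548×1) = 1.919 K/W
R_cellular glass = ln(220.1/155.1)/(2π×0.0408×1) = 1.365 K/W
R_outer film = 1/(h_o·2πr_oL) = 1/(8.76×2π×0.2201×1) = 0.08255 K/W
R_total = 3.369 K/W
Q = ΔT/R_total = 99/3.369
Q = 29.4 W/m
T_interface = T_inner − Q·ΣR(inner→interface) = 122 − 29.4×1.921

T ≈ 65.5 °C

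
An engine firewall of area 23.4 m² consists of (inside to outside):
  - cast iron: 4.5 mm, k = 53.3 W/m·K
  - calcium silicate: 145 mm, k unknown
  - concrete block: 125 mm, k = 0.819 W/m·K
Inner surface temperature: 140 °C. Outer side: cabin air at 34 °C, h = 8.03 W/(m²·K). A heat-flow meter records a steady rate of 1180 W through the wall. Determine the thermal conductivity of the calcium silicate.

Treating each layer as a thermal resistance in series:
R_cast iron = L/(kA) = 0.0045/(53.3×23.4) = 3.608×10^-6 K/W
R_concrete block = L/(kA) = 0.125/(0.819×23.4) = 0.006522 K/W
R_outer film = 1/(h_o·A) = 1/(8.03×23.4) = 0.005322 K/W
Sum of known resistances R_other = 0.01185 K/W
Total R = ΔT/Q = 106/1180 = 0.08983 K/W
R_calcium silicate = R_total − R_other = 0.07798 K/W
k = L/(R·A) = 0.145/(0.07798×23.4)

k ≈ 0.0795 W/(m·K)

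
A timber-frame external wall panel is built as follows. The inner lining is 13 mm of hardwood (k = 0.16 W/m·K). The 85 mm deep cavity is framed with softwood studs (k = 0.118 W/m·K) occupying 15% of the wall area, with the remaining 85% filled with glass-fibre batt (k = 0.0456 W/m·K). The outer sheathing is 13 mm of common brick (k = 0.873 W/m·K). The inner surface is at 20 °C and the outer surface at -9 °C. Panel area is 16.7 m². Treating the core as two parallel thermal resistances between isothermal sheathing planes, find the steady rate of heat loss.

Sheathing layers in series; stud and cavity paths in parallel between them.
R_inner = 0.013/(0.16×16.7) = 0.004865 K/W
R_stud  = 0.085/(0.118×0.15×16.7) = 0.2876 K/W
R_cav   = 0.085/(0.0456×0.85×16.7) = 0.1313 K/W
1/R_core = 1/R_stud + 1/R_cav → R_core = 0.09015 K/W
R_outer = 0.013/(0.873×16.7) = 8.917×10^-4 K/W
R_total = 0.09591 K/W
Q = ΔT/R_total = 29/0.09591

Q ≈ 302 W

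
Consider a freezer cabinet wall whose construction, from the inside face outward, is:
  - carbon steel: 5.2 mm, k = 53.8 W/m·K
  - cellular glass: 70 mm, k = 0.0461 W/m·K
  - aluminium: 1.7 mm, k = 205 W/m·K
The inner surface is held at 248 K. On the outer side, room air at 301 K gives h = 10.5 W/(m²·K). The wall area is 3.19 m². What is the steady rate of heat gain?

Model the wall as resistances in series:
R_carbon steel = L/(kA) = 0.0052/(53.8×3.19) = 3.03×10^-5 K/W
R_cellular glass = L/(kA) = 0.07/(0.0461×3.19) = 0.476 K/W
R_aluminium = L/(kA) = 0.0017/(205×3.19) = 2.6×10^-6 K/W
R_outer film = 1/(h_o·A) = 1/(10.5×3.19) = 0.02986 K/W
R_total = 0.5059 K/W
Q = ΔT / R_total = 53 / 0.5059

Q ≈ 105 W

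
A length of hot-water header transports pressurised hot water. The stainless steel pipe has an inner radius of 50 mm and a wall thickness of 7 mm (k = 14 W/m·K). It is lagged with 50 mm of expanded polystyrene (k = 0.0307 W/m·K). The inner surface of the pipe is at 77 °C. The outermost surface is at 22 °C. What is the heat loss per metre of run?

q′ ≈ 16.8 W/m

Radial resistances (cylindrical: R_cond = ln(r_o/r_i)/(2πkL), R_conv = 1/(h·2πrL)):
R_stainless steel pipe wall = ln(57/50)/(2π×14×1) = 0.00149 K/W
R_expanded polystyrene = ln(107/57)/(2π×0.0307×1) = 3.265 K/W
R_total = 3.266 K/W
Q = ΔT/R_total = 55/3.266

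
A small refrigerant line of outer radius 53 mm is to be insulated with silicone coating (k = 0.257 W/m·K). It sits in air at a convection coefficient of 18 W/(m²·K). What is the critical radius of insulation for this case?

For a cylinder r_cr = k/h = 0.257/18
r_cr = 14.3 mm; since the bare radius (53 mm) is above r_cr, any added insulation will reduce heat loss.

r_cr ≈ 14.3 mm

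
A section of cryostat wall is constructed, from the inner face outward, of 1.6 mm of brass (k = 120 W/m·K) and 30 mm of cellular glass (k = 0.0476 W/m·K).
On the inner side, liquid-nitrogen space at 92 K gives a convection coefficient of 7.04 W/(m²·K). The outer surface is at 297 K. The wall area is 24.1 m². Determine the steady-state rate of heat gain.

Using the resistance-network approach (series):
R_inner film = 1/(h_i·A) = 1/(7.04×24.1) = 0.005894 K/W
R_brass = L/(kA) = 0.0016/(120×24.1) = 5.533×10^-7 K/W
R_cellular glass = L/(kA) = 0.03/(0.0476×24.1) = 0.02615 K/W
R_total = 0.03205 K/W
Q = ΔT / R_total = 205 / 0.03205

Q ≈ 6400 W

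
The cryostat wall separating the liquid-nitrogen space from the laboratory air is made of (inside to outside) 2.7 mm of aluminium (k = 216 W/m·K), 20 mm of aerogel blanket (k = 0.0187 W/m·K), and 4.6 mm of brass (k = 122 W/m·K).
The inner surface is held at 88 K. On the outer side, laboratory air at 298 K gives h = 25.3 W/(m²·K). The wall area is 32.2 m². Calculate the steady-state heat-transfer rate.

Thermal resistances in series:
R_aluminium = L/(kA) = 0.0027/(216×32.2) = 3.882×10^-7 K/W
R_aerogel blanket = L/(kA) = 0.02/(0.0187×32.2) = 0.03321 K/W
R_brass = L/(kA) = 0.0046/(122×32.2) = 1.171×10^-6 K/W
R_outer film = 1/(h_o·A) = 1/(25.3×32.2) = 0.001228 K/W
R_total = 0.03444 K/W
Q = ΔT / R_total = 210 / 0.03444

Q ≈ 6100 W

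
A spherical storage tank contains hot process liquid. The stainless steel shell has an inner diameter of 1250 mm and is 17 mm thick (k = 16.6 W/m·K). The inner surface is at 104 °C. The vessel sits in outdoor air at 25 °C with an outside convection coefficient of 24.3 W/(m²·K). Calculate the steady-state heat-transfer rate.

Q ≈ 9700 W

For a spherical shell R = (1/r₁ − 1/r₂)/(4πk); film R = 1/(h·4πr²). In series:
R_stainless steel shell = (1/0.625 − 1/0.642)/(4π×16.6) = 2.031×10^-4 K/W
R_outer film = 1/(h·4πr_o²) = 1/(24.3×4π×0.642²) = 0.007945 K/W
R_total = 0.008148 K/W
Q = ΔT/R_total = 79/0.008148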